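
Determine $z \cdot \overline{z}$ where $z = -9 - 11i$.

z * conjugate(z) = |z|^2 = a^2 + b^2
= (-9)^2 + (-11)^2 = 202


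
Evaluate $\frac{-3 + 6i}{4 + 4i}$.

Multiply numerator and denominator by conjugate (4 - 4i):
= (-3 + 6i)(4 - 4i) / (4^2 + 4^2)
= (12 + 36i) / 32
Divide through by 4: (3 + 9i) / 8
= 3/8 + (9/8)i


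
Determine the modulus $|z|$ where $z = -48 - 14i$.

|z| = sqrt(a^2 + b^2) = sqrt((-48)^2 + (-14)^2) = sqrt(2500) = 50


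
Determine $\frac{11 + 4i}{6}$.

Divisor is real, so divide each part by 6:
= 11/6 + (2/3)i


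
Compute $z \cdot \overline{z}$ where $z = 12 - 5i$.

z * conjugate(z) = |z|^2 = a^2 + b^2
= 12^2 + (-5)^2 = 169


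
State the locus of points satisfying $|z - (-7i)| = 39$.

|z - z0| = r describes a circle centered at z0 with radius r
Here z0 = -7i and r = 39
Locus: Circle centered at (0, -7) with radius 39


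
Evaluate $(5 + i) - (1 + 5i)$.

(5 - 1) + (1 - 5)i = 4 - 4i


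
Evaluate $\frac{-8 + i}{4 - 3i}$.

Multiply numerator and denominator by conjugate (4 + 3i):
= (-8 + i)(4 + 3i) / (4^2 + (-3)^2)
= (-35 - 20i) / 25
Divide through by 5: (-7 - 4i) / 5
= -7/5 - (4/5)i


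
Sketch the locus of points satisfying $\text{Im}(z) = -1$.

Im(z) = y where z = x + yi; the equation y = -1 is satisfied by all points with that y-coordinate
Locus: Horizontal line y = -1


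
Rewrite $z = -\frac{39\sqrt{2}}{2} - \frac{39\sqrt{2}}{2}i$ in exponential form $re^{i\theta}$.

r = |z| = sqrt((-39*sqrt(2)/2)^2 + (-39*sqrt(2)/2)^2) = sqrt(1521/2 + 1521/2) = sqrt(1521) = 39
θ = arctan(b/a) = arctan(-27.5772/-27.5772) (quadrant-adjusted) = 225° = 5π/4
z = 39e^(i*5π/4)


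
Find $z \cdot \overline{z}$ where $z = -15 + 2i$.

z * conjugate(z) = |z|^2 = a^2 + b^2
= (-15)^2 + 2^2 = 229


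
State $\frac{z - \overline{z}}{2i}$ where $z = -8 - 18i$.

z - conjugate(z) = 2bi
(z - conjugate(z))/(2i) = 2bi/(2i) = b = -18


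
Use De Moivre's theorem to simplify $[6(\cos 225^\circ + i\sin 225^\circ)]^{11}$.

By De Moivre: z^n = r^n(cos(nθ) + i sin(nθ))
= 6^11(cos(11*225°) + i sin(11*225°))
= 362797056(cos 315° + i sin 315°)
= 181398528*sqrt(2) - 181398528*sqrt(2)i


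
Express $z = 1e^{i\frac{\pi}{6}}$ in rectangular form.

a = r cos θ = 1 * sqrt(3)/2 = sqrt(3)/2
b = r sin θ = 1 * 1/2 = 1/2
z = sqrt(3)/2 + (1/2)i


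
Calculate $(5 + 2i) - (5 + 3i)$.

(5 - 5) + (2 - 3)i = -i


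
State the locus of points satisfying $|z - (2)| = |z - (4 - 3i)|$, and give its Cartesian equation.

|z - z1| = |z - z2| means z is equidistant from z1 and z2,
i.e. the perpendicular bisector of the segment from (2, 0) to (4, -3) (midpoint (3, -3/2)).
With z = x + yi, square both sides:
(x - 2)^2 + (y - 0)^2 = (x - 4)^2 + (y - (-3))^2
The x^2 and y^2 terms cancel: 4x + (-6)y = 25 - 4 = 21
Simplify: 4x - 6y = 21
Locus: Perpendicular bisector of the segment from (2, 0) to (4, -3): the line 4x - 6y = 21


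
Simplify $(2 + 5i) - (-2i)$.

(2 - 0) + (5 - (-2))i = 2 + 7i


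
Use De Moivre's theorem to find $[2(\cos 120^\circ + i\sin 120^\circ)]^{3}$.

By De Moivre: z^n = r^n(cos(nθ) + i sin(nθ))
= 2^3(cos(3*120°) + i sin(3*120°))
= 8(cos 0° + i sin 0°)
= 8


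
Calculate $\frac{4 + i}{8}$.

Divisor is real, so divide each part by 8:
= 1/2 + (1/8)i


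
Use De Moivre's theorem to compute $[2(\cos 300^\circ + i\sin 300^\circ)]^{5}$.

By De Moivre: z^n = r^n(cos(nθ) + i sin(nθ))
= 2^5(cos(5*300°) + i sin(5*300°))
= 32(cos 60° + i sin 60°)
= 16 + 16*sqrt(3)i


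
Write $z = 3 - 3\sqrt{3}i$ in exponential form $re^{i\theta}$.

r = |z| = sqrt((3)^2 + (-3*sqrt(3))^2) = sqrt(9 + 27) = sqrt(36) = 6
θ = arctan(b/a) = arctan(-5.1962/3) (quadrant-adjusted) = -60° = -π/3
z = 6e^(-i*π/3)


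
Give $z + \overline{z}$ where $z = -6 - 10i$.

z + conjugate(z) = (a + bi) + (a - bi) = 2a
= 2 * (-6) = -12


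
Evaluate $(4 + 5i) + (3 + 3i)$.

(4 + 3) + (5 + 3)i = 7 + 8i


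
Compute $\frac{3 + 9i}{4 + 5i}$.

Multiply numerator and denominator by conjugate (4 - 5i):
= (3 + 9i)(4 - 5i) / (4^2 + 5^2)
= (57 + 21i) / 41
= 57/41 + (21/41)i


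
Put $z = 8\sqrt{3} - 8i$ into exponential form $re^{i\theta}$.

r = |z| = sqrt((8*sqrt(3))^2 + (-8)^2) = sqrt(192 + 64) = sqrt(256) = 16
θ = arctan(b/a) = arctan(-8/13.8564) (quadrant-adjusted) = -30° = -π/6
z = 16e^(-i*π/6)


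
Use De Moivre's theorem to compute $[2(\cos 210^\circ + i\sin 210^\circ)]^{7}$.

By De Moivre: z^n = r^n(cos(nθ) + i sin(nθ))
= 2^7(cos(7*210°) + i sin(7*210°))
= 128(cos 30° + i sin 30°)
= 64*sqrt(3) + 64i


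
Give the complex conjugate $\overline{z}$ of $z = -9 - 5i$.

If z = a + bi, then conjugate(z) = a - bi
conjugate(-9 - 5i) = -9 + 5i


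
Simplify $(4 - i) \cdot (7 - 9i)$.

(a1*a2 - b1*b2) + (a1*b2 + b1*a2)i
= (28 - 9) + (-36 + (-7))i
= 19 - 43i


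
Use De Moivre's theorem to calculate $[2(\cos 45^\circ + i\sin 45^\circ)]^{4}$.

By De Moivre: z^n = r^n(cos(nθ) + i sin(nθ))
= 2^4(cos(4*45°) + i sin(4*45°))
= 16(cos 180° + i sin 180°)
= -16


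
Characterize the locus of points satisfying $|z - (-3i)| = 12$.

|z - z0| = r describes a circle centered at z0 with radius r
Here z0 = -3i and r = 12
Locus: Circle centered at (0, -3) with radius 12


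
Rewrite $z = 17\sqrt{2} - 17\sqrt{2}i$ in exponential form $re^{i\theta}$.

r = |z| = sqrt((17*sqrt(2))^2 + (-17*sqrt(2))^2) = sqrt(578 + 578) = sqrt(1156) = 34
θ = arctan(b/a) = arctan(-24.0416/24.0416) (quadrant-adjusted) = -45° = -π/4
z = 34e^(-i*π/4)


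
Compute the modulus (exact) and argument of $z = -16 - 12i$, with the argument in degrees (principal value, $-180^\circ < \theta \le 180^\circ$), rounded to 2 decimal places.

|z| = sqrt((-16)^2 + (-12)^2) = 20
arg(z) = arctan(b/a) = arctan(-12/-16) (quadrant-adjusted) = -143.13°


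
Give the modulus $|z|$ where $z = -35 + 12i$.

|z| = sqrt(a^2 + b^2) = sqrt((-35)^2 + 12^2) = sqrt(1369) = 37


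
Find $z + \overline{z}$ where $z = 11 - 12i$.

z + conjugate(z) = (a + bi) + (a - bi) = 2a
= 2 * 11 = 22


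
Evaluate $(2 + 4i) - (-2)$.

(2 - (-2)) + (4 - 0)i = 4 + 4i


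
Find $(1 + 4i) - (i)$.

(1 - 0) + (4 - 1)i = 1 + 3i


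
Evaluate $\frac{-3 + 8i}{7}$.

Divisor is real, so divide each part by 7:
= -3/7 + (8/7)i


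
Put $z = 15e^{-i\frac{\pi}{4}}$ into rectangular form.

a = r cos θ = 15 * sqrt(2)/2 = 15*sqrt(2)/2
b = r sin θ = 15 * -sqrt(2)/2 = -15*sqrt(2)/2
z = 15*sqrt(2)/2 - (15*sqrt(2)/2)i


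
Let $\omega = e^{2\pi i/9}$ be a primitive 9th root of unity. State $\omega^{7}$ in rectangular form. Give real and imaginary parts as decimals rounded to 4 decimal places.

ω^7 = e^(2πi·7/9) = e^(i·14π/9)
= cos(14π/9) + i sin(14π/9)
= 0.1736 - 0.9848i


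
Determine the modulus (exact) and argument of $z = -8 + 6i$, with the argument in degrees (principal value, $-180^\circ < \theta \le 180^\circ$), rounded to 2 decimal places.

|z| = sqrt((-8)^2 + 6^2) = 10
arg(z) = arctan(b/a) = arctan(6/-8) (quadrant-adjusted) = 143.13°


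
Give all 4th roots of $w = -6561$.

|w| = 6561, arg(w) = 180°
Root modulus = 6561^(1/4) = 9
Root arguments: θ_k = (180° + 360°k)/4 for k = 0, 1, ..., 3
Roots: 9*sqrt(2)/2 + (9*sqrt(2)/2)i, -9*sqrt(2)/2 + (9*sqrt(2)/2)i, -9*sqrt(2)/2 - (9*sqrt(2)/2)i, 9*sqrt(2)/2 - (9*sqrt(2)/2)i


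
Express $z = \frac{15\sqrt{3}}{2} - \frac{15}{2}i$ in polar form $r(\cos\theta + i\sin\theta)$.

r = |z| = sqrt(a^2 + b^2) = sqrt((15*sqrt(3)/2)^2 + (-15/2)^2) = sqrt(675/4 + 225/4) = sqrt(225) = 15
θ = arctan(b/a) = arctan(-7.5/12.9904) (quadrant-adjusted) = 330°
z = 15(cos 330° + i sin 330°)


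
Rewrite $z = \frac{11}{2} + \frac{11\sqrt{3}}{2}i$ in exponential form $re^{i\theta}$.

r = |z| = sqrt((11/2)^2 + (11*sqrt(3)/2)^2) = sqrt(121/4 + 363/4) = sqrt(121) = 11
θ = arctan(b/a) = arctan(9.5263/5.5) (quadrant-adjusted) = 60° = π/3
z = 11e^(i*π/3)


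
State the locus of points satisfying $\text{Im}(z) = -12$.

Im(z) = y where z = x + yi; the equation y = -12 is satisfied by all points with that y-coordinate
Locus: Horizontal line y = -12


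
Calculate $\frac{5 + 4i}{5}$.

Divisor is real, so divide each part by 5:
= 1 + (4/5)i


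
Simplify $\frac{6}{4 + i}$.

Multiply numerator and denominator by conjugate (4 - i):
= (6)(4 - i) / (4^2 + 1^2)
= (24 - 6i) / 17
= 24/17 - (6/17)i


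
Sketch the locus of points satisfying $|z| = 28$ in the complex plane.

|z| = 28 means sqrt(x^2 + y^2) = 28
This is a circle of radius 28 centered at the origin


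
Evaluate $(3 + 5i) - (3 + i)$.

(3 - 3) + (5 - 1)i = 4i


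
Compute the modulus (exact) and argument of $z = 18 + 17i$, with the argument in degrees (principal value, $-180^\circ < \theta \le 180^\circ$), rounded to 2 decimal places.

|z| = sqrt(18^2 + 17^2) = sqrt(613)
arg(z) = arctan(b/a) = arctan(17/18) (quadrant-adjusted) = 43.36°


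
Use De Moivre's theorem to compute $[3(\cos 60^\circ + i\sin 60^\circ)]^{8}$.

By De Moivre: z^n = r^n(cos(nθ) + i sin(nθ))
= 3^8(cos(8*60°) + i sin(8*60°))
= 6561(cos 120° + i sin 120°)
= -6561/2 + (6561*sqrt(3)/2)i


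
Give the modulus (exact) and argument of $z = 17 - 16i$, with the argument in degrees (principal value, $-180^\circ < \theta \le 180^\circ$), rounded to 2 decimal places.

|z| = sqrt(17^2 + (-16)^2) = sqrt(545)
arg(z) = arctan(b/a) = arctan(-16/17) (quadrant-adjusted) = -43.26°


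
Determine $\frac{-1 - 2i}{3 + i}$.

Multiply numerator and denominator by conjugate (3 - i):
= (-1 - 2i)(3 - i) / (3^2 + 1^2)
= (-5 - 5i) / 10
Divide through by 5: (-1 - i) / 2
= -1/2 - (1/2)i


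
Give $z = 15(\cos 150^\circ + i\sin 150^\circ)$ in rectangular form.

a = r cos θ = 15 * -sqrt(3)/2 = -15*sqrt(3)/2
b = r sin θ = 15 * 1/2 = 15/2
z = -15*sqrt(3)/2 + (15/2)i


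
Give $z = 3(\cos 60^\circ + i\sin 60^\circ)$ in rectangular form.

a = r cos θ = 3 * 1/2 = 3/2
b = r sin θ = 3 * sqrt(3)/2 = 3*sqrt(3)/2
z = 3/2 + (3*sqrt(3)/2)i


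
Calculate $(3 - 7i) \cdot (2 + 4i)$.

(a1*a2 - b1*b2) + (a1*b2 + b1*a2)i
= (6 - (-28)) + (12 + (-14))i
= 34 - 2i


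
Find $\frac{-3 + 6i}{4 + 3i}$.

Multiply numerator and denominator by conjugate (4 - 3i):
= (-3 + 6i)(4 - 3i) / (4^2 + 3^2)
= (6 + 33i) / 25
= 6/25 + (33/25)i


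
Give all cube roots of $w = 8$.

|w| = 8, arg(w) = 0°
Root modulus = 8^(1/3) = 2
Root arguments: θ_k = (0° + 360°k)/3 for k = 0, 1, ..., 2
Roots: 2, -1 + sqrt(3)i, -1 - sqrt(3)i


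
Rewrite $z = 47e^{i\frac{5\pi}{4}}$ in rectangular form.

a = r cos θ = 47 * -sqrt(2)/2 = -47*sqrt(2)/2
b = r sin θ = 47 * -sqrt(2)/2 = -47*sqrt(2)/2
z = -47*sqrt(2)/2 - (47*sqrt(2)/2)i


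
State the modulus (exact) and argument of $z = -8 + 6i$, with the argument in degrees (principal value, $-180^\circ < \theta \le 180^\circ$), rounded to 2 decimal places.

|z| = sqrt((-8)^2 + 6^2) = 10
arg(z) = arctan(b/a) = arctan(6/-8) (quadrant-adjusted) = 143.13°


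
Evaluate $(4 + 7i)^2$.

(a + bi)^2 = a^2 - b^2 + 2abi
= 4^2 - 7^2 + 2*4*7i
= -33 + 56i


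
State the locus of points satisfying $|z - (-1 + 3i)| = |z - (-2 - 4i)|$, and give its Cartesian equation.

|z - z1| = |z - z2| means z is equidistant from z1 and z2,
i.e. the perpendicular bisector of the segment from (-1, 3) to (-2, -4) (midpoint (-3/2, -1/2)).
With z = x + yi, square both sides:
(x - (-1))^2 + (y - 3)^2 = (x - (-2))^2 + (y - (-4))^2
The x^2 and y^2 terms cancel: -2x + (-14)y = 20 - 10 = 10
Simplify: x + 7y = -5
Locus: Perpendicular bisector of the segment from (-1, 3) to (-2, -4): the line x + 7y = -5


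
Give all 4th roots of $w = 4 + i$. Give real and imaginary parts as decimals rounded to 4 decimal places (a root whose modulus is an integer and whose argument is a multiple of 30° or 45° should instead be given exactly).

|w| = sqrt(17) ≈ 4.123106, arg(w) ≈ 14.036243°
Root modulus = sqrt(17)^(1/4) ≈ 1.424971
Root arguments: θ_k = (arg(w) + 360°k)/4 for k = 0, 1, ..., 3
Compute each root as (root modulus)(cos θ_k + i sin θ_k) using full-precision intermediates, then round to 4 decimal places.
Roots: 1.4223 + 0.0872i, -0.0872 + 1.4223i, -1.4223 - 0.0872i, 0.0872 - 1.4223i


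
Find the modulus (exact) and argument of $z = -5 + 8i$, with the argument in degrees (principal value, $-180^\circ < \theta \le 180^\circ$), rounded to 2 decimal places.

|z| = sqrt((-5)^2 + 8^2) = sqrt(89)
arg(z) = arctan(b/a) = arctan(8/-5) (quadrant-adjusted) = 122.01°


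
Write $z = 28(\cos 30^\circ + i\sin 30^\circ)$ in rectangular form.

a = r cos θ = 28 * sqrt(3)/2 = 14*sqrt(3)
b = r sin θ = 28 * 1/2 = 14
z = 14*sqrt(3) + 14i


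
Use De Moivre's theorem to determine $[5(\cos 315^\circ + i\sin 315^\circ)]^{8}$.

By De Moivre: z^n = r^n(cos(nθ) + i sin(nθ))
= 5^8(cos(8*315°) + i sin(8*315°))
= 390625(cos 0° + i sin 0°)
= 390625


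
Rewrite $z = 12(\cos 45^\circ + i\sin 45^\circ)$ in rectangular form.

a = r cos θ = 12 * sqrt(2)/2 = 6*sqrt(2)
b = r sin θ = 12 * sqrt(2)/2 = 6*sqrt(2)
z = 6*sqrt(2) + 6*sqrt(2)i


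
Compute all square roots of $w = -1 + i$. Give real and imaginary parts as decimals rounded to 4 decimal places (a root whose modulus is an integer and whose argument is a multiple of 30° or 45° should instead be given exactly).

|w| = sqrt(2) ≈ 1.414214, arg(w) = 135°
Root modulus = sqrt(2)^(1/2) ≈ 1.189207
Root arguments: θ_k = (135° + 360°k)/2 for k = 0, 1, ..., 1
Compute each root as (root modulus)(cos θ_k + i sin θ_k) using full-precision intermediates, then round to 4 decimal places.
Roots: 0.4551 + 1.0987i, -0.4551 - 1.0987i


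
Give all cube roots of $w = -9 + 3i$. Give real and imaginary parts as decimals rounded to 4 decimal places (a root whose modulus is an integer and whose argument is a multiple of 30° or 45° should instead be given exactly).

|w| = sqrt(90) ≈ 9.486833, arg(w) ≈ 161.565051°
Root modulus = sqrt(90)^(1/3) ≈ 2.116933
Root arguments: θ_k = (arg(w) + 360°k)/3 for k = 0, 1, ..., 2
Compute each root as (root modulus)(cos θ_k + i sin θ_k) using full-precision intermediates, then round to 4 decimal places.
Roots: 1.2486 + 1.7095i, -2.1048 + 0.2266i, 0.8561 - 1.9361i


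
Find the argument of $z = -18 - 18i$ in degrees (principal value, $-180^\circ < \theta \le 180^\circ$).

θ = arctan(b/a) = arctan(-18/-18) (quadrant-adjusted) = -135°


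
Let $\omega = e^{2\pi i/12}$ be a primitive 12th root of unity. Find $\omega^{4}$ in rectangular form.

ω^4 = e^(2πi·4/12) = e^(i·2π/3)
= cos(2π/3) + i sin(2π/3)
= -1/2 + (sqrt(3)/2)i


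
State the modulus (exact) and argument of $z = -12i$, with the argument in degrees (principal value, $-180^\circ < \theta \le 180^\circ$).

|z| = sqrt(0^2 + (-12)^2) = 12
a = 0 and b < 0, so z lies on the negative imaginary axis: arg(z) = -90°


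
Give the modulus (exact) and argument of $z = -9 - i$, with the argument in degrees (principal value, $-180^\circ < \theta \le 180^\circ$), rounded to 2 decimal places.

|z| = sqrt((-9)^2 + (-1)^2) = sqrt(82)
arg(z) = arctan(b/a) = arctan(-1/-9) (quadrant-adjusted) = -173.66°


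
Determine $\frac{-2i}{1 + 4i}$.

Multiply numerator and denominator by conjugate (1 - 4i):
= (-2i)(1 - 4i) / (1^2 + 4^2)
= (-8 - 2i) / 17
= -8/17 - (2/17)i


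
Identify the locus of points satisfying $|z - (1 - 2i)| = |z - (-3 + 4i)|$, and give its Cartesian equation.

|z - z1| = |z - z2| means z is equidistant from z1 and z2,
i.e. the perpendicular bisector of the segment from (1, -2) to (-3, 4) (midpoint (-1, 1)).
With z = x + yi, square both sides:
(x - 1)^2 + (y - (-2))^2 = (x - (-3))^2 + (y - 4)^2
The x^2 and y^2 terms cancel: -8x + 12y = 25 - 5 = 20
Simplify: 2x - 3y = -5
Locus: Perpendicular bisector of the segment from (1, -2) to (-3, 4): the line 2x - 3y = -5


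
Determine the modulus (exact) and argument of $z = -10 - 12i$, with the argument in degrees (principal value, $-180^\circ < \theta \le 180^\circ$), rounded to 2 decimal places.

|z| = sqrt((-10)^2 + (-12)^2) = sqrt(244)
arg(z) = arctan(b/a) = arctan(-12/-10) (quadrant-adjusted) = -129.81°


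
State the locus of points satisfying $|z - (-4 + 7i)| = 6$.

|z - z0| = r describes a circle centered at z0 with radius r
Here z0 = -4 + 7i and r = 6
Locus: Circle centered at (-4, 7) with radius 6


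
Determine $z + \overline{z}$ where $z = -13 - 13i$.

z + conjugate(z) = (a + bi) + (a - bi) = 2a
= 2 * (-13) = -26


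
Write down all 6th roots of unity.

ω_k = e^(2πik/6) = cos(2πk/6) + i sin(2πk/6) for k = 0, 1, ..., 5
Roots: 1, 1/2 + (sqrt(3)/2)i, -1/2 + (sqrt(3)/2)i, -1, -1/2 - (sqrt(3)/2)i, 1/2 - (sqrt(3)/2)i


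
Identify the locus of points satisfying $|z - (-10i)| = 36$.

|z - z0| = r describes a circle centered at z0 with radius r
Here z0 = -10i and r = 36
Locus: Circle centered at (0, -10) with radius 36


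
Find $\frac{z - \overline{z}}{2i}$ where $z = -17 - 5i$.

z - conjugate(z) = 2bi
(z - conjugate(z))/(2i) = 2bi/(2i) = b = -5


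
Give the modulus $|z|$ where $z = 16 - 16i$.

|z| = sqrt(a^2 + b^2) = sqrt(16^2 + (-16)^2) = sqrt(512) = sqrt(512)


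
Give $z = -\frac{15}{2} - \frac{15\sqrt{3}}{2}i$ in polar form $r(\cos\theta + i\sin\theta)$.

r = |z| = sqrt(a^2 + b^2) = sqrt((-15/2)^2 + (-15*sqrt(3)/2)^2) = sqrt(225/4 + 675/4) = sqrt(225) = 15
θ = arctan(b/a) = arctan(-12.9904/-7.5) (quadrant-adjusted) = 240°
z = 15(cos 240° + i sin 240°)


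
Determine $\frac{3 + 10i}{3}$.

Divisor is real, so divide each part by 3:
= 1 + (10/3)i


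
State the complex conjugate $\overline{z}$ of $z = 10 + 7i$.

If z = a + bi, then conjugate(z) = a - bi
conjugate(10 + 7i) = 10 - 7i


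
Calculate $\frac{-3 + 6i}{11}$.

Divisor is real, so divide each part by 11:
= -3/11 + (6/11)i


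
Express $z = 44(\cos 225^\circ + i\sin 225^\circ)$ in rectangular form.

a = r cos θ = 44 * -sqrt(2)/2 = -22*sqrt(2)
b = r sin θ = 44 * -sqrt(2)/2 = -22*sqrt(2)
z = -22*sqrt(2) - 22*sqrt(2)i


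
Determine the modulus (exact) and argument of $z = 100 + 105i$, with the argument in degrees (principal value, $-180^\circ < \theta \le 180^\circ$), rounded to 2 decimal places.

|z| = sqrt(100^2 + 105^2) = 145
arg(z) = arctan(b/a) = arctan(105/100) (quadrant-adjusted) = 46.40°


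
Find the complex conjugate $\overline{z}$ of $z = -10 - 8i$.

If z = a + bi, then conjugate(z) = a - bi
conjugate(-10 - 8i) = -10 + 8i


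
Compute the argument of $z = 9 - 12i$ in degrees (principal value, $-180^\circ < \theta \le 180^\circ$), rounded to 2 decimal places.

θ = arctan(b/a) = arctan(-12/9) (quadrant-adjusted) = -53.13°


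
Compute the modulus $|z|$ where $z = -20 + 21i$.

|z| = sqrt(a^2 + b^2) = sqrt((-20)^2 + 21^2) = sqrt(841) = 29


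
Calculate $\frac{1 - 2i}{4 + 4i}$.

Multiply numerator and denominator by conjugate (4 - 4i):
= (1 - 2i)(4 - 4i) / (4^2 + 4^2)
= (-4 - 12i) / 32
Divide through by 4: (-1 - 3i) / 8
= -1/8 - (3/8)i


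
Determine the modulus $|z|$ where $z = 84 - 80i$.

|z| = sqrt(a^2 + b^2) = sqrt(84^2 + (-80)^2) = sqrt(13456) = 116


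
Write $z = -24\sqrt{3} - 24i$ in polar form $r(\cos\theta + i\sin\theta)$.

r = |z| = sqrt(a^2 + b^2) = sqrt((-24*sqrt(3))^2 + (-24)^2) = sqrt(1728 + 576) = sqrt(2304) = 48
θ = arctan(b/a) = arctan(-24/-41.5692) (quadrant-adjusted) = 210°
z = 48(cos 210° + i sin 210°)


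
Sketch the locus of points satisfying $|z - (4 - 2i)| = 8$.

|z - z0| = r describes a circle centered at z0 with radius r
Here z0 = 4 - 2i and r = 8
Locus: Circle centered at (4, -2) with radius 8


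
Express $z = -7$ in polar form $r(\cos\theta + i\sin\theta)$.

r = |z| = sqrt(a^2 + b^2) = sqrt((-7)^2 + (0)^2) = sqrt(49 + 0) = sqrt(49) = 7
b = 0 and a < 0, so z lies on the negative real axis: θ = 180°
z = 7(cos 180° + i sin 180°)


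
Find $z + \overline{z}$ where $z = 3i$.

z + conjugate(z) = (a + bi) + (a - bi) = 2a
= 2 * 0 = 0


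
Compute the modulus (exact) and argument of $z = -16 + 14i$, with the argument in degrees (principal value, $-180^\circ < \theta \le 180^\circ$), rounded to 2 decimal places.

|z| = sqrt((-16)^2 + 14^2) = sqrt(452)
arg(z) = arctan(b/a) = arctan(14/-16) (quadrant-adjusted) = 138.81°


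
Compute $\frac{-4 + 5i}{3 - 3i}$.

Multiply numerator and denominator by conjugate (3 + 3i):
= (-4 + 5i)(3 + 3i) / (3^2 + (-3)^2)
= (-27 + 3i) / 18
Divide through by 3: (-9 + i) / 6
= -3/2 + (1/6)i


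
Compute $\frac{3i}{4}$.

Divisor is real, so divide each part by 4:
= 0 + (3/4)i


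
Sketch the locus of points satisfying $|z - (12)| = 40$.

|z - z0| = r describes a circle centered at z0 with radius r
Here z0 = 12 and r = 40
Locus: Circle centered at (12, 0) with radius 40


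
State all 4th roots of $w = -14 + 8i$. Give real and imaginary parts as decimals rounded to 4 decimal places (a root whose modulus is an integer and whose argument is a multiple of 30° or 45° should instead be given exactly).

|w| = sqrt(260) ≈ 16.124515, arg(w) ≈ 150.255119°
Root modulus = sqrt(260)^(1/4) ≈ 2.003880
Root arguments: θ_k = (arg(w) + 360°k)/4 for k = 0, 1, ..., 3
Compute each root as (root modulus)(cos θ_k + i sin θ_k) using full-precision intermediates, then round to 4 decimal places.
Roots: 1.5884 + 1.2217i, -1.2217 + 1.5884i, -1.5884 - 1.2217i, 1.2217 - 1.5884i


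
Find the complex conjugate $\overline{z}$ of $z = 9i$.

If z = a + bi, then conjugate(z) = a - bi
conjugate(9i) = -9i


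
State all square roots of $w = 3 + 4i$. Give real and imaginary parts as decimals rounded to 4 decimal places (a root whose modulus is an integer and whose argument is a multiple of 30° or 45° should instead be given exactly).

|w| = 5, arg(w) ≈ 53.130102°
Root modulus = 5^(1/2) ≈ 2.236068
Root arguments: θ_k = (arg(w) + 360°k)/2 for k = 0, 1, ..., 1
Compute each root as (root modulus)(cos θ_k + i sin θ_k) using full-precision intermediates, then round to 4 decimal places.
Roots: 2.0000 + 1.0000i, -2.0000 - 1.0000i


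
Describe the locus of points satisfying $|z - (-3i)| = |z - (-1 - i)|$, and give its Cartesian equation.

|z - z1| = |z - z2| means z is equidistant from z1 and z2,
i.e. the perpendicular bisector of the segment from (0, -3) to (-1, -1) (midpoint (-1/2, -2)).
With z = x + yi, square both sides:
(x - 0)^2 + (y - (-3))^2 = (x - (-1))^2 + (y - (-1))^2
The x^2 and y^2 terms cancel: -2x + 4y = 2 - 9 = -7
Simplify: 2x - 4y = 7
Locus: Perpendicular bisector of the segment from (0, -3) to (-1, -1): the line 2x - 4y = 7


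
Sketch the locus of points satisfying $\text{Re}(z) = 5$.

Re(z) = x where z = x + yi; the equation x = 5 is satisfied by all points with that x-coordinate
Locus: Vertical line x = 5


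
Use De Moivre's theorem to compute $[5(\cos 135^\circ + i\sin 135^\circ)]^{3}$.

By De Moivre: z^n = r^n(cos(nθ) + i sin(nθ))
= 5^3(cos(3*135°) + i sin(3*135°))
= 125(cos 45° + i sin 45°)
= 125*sqrt(2)/2 + (125*sqrt(2)/2)i


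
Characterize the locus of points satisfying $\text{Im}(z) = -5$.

Im(z) = y where z = x + yi; the equation y = -5 is satisfied by all points with that y-coordinate
Locus: Horizontal line y = -5


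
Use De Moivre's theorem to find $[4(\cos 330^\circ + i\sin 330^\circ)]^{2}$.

By De Moivre: z^n = r^n(cos(nθ) + i sin(nθ))
= 4^2(cos(2*330°) + i sin(2*330°))
= 16(cos 300° + i sin 300°)
= 8 - 8*sqrt(3)i


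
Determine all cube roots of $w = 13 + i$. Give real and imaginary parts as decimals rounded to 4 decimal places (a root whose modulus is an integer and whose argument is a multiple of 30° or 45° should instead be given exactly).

|w| = sqrt(170) ≈ 13.038405, arg(w) ≈ 4.398705°
Root modulus = sqrt(170)^(1/3) ≈ 2.353648
Root arguments: θ_k = (arg(w) + 360°k)/3 for k = 0, 1, ..., 2
Compute each root as (root modulus)(cos θ_k + i sin θ_k) using full-precision intermediates, then round to 4 decimal places.
Roots: 2.3529 + 0.0602i, -1.2286 + 2.0075i, -1.1243 - 2.0678i


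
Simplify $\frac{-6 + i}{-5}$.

Divisor is real, so divide each part by -5:
= 6/5 - (1/5)i


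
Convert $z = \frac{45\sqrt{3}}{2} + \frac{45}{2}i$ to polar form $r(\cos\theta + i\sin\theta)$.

r = |z| = sqrt(a^2 + b^2) = sqrt((45*sqrt(3)/2)^2 + (45/2)^2) = sqrt(6075/4 + 2025/4) = sqrt(2025) = 45
θ = arctan(b/a) = arctan(22.5/38.9711) (quadrant-adjusted) = 30°
z = 45(cos 30° + i sin 30°)


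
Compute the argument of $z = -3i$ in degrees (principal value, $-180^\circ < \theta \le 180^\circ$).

a = 0 and b < 0, so z lies on the negative imaginary axis: θ = -90°


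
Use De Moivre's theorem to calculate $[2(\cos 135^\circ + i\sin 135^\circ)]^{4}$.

By De Moivre: z^n = r^n(cos(nθ) + i sin(nθ))
= 2^4(cos(4*135°) + i sin(4*135°))
= 16(cos 180° + i sin 180°)
= -16


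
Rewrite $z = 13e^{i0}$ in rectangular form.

a = r cos θ = 13 * 1 = 13
b = r sin θ = 13 * 0 = 0
z = 13


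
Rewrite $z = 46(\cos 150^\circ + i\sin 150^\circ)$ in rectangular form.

a = r cos θ = 46 * -sqrt(3)/2 = -23*sqrt(3)
b = r sin θ = 46 * 1/2 = 23
z = -23*sqrt(3) + 23i


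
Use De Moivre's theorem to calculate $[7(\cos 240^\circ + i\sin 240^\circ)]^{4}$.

By De Moivre: z^n = r^n(cos(nθ) + i sin(nθ))
= 7^4(cos(4*240°) + i sin(4*240°))
= 2401(cos 240° + i sin 240°)
= -2401/2 - (2401*sqrt(3)/2)i


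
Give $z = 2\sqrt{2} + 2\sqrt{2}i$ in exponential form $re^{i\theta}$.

r = |z| = sqrt((2*sqrt(2))^2 + (2*sqrt(2))^2) = sqrt(8 + 8) = sqrt(16) = 4
θ = arctan(b/a) = arctan(2.8284/2.8284) (quadrant-adjusted) = 45° = π/4
z = 4e^(i*π/4)


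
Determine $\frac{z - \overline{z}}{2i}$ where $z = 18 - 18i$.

z - conjugate(z) = 2bi
(z - conjugate(z))/(2i) = 2bi/(2i) = b = -18


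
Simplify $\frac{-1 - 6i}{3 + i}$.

Multiply numerator and denominator by conjugate (3 - i):
= (-1 - 6i)(3 - i) / (3^2 + 1^2)
= (-9 - 17i) / 10
= -9/10 - (17/10)i


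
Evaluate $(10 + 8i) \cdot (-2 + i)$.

(a1*a2 - b1*b2) + (a1*b2 + b1*a2)i
= (-20 - 8) + (10 + (-16))i
= -28 - 6i


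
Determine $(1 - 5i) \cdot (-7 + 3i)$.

(a1*a2 - b1*b2) + (a1*b2 + b1*a2)i
= (-7 - (-15)) + (3 + 35)i
= 8 + 38i


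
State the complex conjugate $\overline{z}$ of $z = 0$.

If z = a + bi, then conjugate(z) = a - bi
conjugate(0) = 0


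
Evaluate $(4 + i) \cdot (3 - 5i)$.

(a1*a2 - b1*b2) + (a1*b2 + b1*a2)i
= (12 - (-5)) + (-20 + 3)i
= 17 - 17i


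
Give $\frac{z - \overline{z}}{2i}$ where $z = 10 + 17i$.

z - conjugate(z) = 2bi
(z - conjugate(z))/(2i) = 2bi/(2i) = b = 17


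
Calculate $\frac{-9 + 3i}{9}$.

Divisor is real, so divide each part by 9:
= -1 + (1/3)i


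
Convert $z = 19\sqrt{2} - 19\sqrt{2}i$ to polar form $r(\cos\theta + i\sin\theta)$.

r = |z| = sqrt(a^2 + b^2) = sqrt((19*sqrt(2))^2 + (-19*sqrt(2))^2) = sqrt(722 + 722) = sqrt(1444) = 38
θ = arctan(b/a) = arctan(-26.8701/26.8701) (quadrant-adjusted) = 315°
z = 38(cos 315° + i sin 315°)


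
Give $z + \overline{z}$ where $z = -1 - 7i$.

z + conjugate(z) = (a + bi) + (a - bi) = 2a
= 2 * (-1) = -2


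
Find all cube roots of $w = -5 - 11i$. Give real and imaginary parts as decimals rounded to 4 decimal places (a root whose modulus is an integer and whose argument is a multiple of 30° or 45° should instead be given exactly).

|w| = sqrt(146) ≈ 12.083046, arg(w) ≈ 245.556045°
Root modulus = sqrt(146)^(1/3) ≈ 2.294698
Root arguments: θ_k = (arg(w) + 360°k)/3 for k = 0, 1, ..., 2
Compute each root as (root modulus)(cos θ_k + i sin θ_k) using full-precision intermediates, then round to 4 decimal places.
Roots: 0.3252 + 2.2715i, -2.1298 - 0.8541i, 1.8046 - 1.4174i


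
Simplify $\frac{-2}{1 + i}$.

Multiply numerator and denominator by conjugate (1 - i):
= (-2)(1 - i) / (1^2 + 1^2)
= (-2 + 2i) / 2
= -1 + i


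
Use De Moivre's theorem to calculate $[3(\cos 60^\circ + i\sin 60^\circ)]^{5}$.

By De Moivre: z^n = r^n(cos(nθ) + i sin(nθ))
= 3^5(cos(5*60°) + i sin(5*60°))
= 243(cos 300° + i sin 300°)
= 243/2 - (243*sqrt(3)/2)i


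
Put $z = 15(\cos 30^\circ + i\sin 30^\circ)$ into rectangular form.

a = r cos θ = 15 * sqrt(3)/2 = 15*sqrt(3)/2
b = r sin θ = 15 * 1/2 = 15/2
z = 15*sqrt(3)/2 + (15/2)i


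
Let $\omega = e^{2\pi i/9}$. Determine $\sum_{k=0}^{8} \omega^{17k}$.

Let ζ = ω^17 = e^(2πi·17/9). Since 9 ∤ 17, ζ ≠ 1.
Sum = Σ_{k=0}^{8} ζ^k = (ζ^9 - 1)/(ζ - 1) = (ω^{17·9} - 1)/(ζ - 1) = (1 - 1)/(ζ - 1) = 0


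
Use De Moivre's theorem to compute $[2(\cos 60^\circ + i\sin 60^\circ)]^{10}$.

By De Moivre: z^n = r^n(cos(nθ) + i sin(nθ))
= 2^10(cos(10*60°) + i sin(10*60°))
= 1024(cos 240° + i sin 240°)
= -512 - 512*sqrt(3)i


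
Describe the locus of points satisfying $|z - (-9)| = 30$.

|z - z0| = r describes a circle centered at z0 with radius r
Here z0 = -9 and r = 30
Locus: Circle centered at (-9, 0) with radius 30


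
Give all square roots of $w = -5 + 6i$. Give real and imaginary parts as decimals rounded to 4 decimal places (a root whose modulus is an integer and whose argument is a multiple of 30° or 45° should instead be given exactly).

|w| = sqrt(61) ≈ 7.810250, arg(w) ≈ 129.805571°
Root modulus = sqrt(61)^(1/2) ≈ 2.794682
Root arguments: θ_k = (arg(w) + 360°k)/2 for k = 0, 1, ..., 1
Compute each root as (root modulus)(cos θ_k + i sin θ_k) using full-precision intermediates, then round to 4 decimal places.
Roots: 1.1854 + 2.5308i, -1.1854 - 2.5308i


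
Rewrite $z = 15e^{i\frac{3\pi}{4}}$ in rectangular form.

a = r cos θ = 15 * -sqrt(2)/2 = -15*sqrt(2)/2
b = r sin θ = 15 * sqrt(2)/2 = 15*sqrt(2)/2
z = -15*sqrt(2)/2 + (15*sqrt(2)/2)i


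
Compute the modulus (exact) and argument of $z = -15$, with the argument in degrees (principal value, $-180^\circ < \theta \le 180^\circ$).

|z| = sqrt((-15)^2 + 0^2) = 15
b = 0 and a < 0, so z lies on the negative real axis: arg(z) = 180°


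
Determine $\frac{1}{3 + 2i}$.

Multiply numerator and denominator by conjugate (3 - 2i):
= (1)(3 - 2i) / (3^2 + 2^2)
= (3 - 2i) / 13
= 3/13 - (2/13)i


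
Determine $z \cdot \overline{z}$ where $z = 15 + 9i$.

z * conjugate(z) = |z|^2 = a^2 + b^2
= 15^2 + 9^2 = 306


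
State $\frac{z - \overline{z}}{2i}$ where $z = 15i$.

z - conjugate(z) = 2bi
(z - conjugate(z))/(2i) = 2bi/(2i) = b = 15


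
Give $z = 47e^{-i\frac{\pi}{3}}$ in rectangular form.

a = r cos θ = 47 * 1/2 = 47/2
b = r sin θ = 47 * -sqrt(3)/2 = -47*sqrt(3)/2
z = 47/2 - (47*sqrt(3)/2)i


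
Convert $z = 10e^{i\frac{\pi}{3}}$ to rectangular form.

a = r cos θ = 10 * 1/2 = 5
b = r sin θ = 10 * sqrt(3)/2 = 5*sqrt(3)
z = 5 + 5*sqrt(3)i


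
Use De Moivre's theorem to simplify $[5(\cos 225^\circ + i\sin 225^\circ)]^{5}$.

By De Moivre: z^n = r^n(cos(nθ) + i sin(nθ))
= 5^5(cos(5*225°) + i sin(5*225°))
= 3125(cos 45° + i sin 45°)
= 3125*sqrt(2)/2 + (3125*sqrt(2)/2)i


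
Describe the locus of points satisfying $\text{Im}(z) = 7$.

Im(z) = y where z = x + yi; the equation y = 7 is satisfied by all points with that y-coordinate
Locus: Horizontal line y = 7


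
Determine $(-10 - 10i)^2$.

(a + bi)^2 = a^2 - b^2 + 2abi
= (-10)^2 - (-10)^2 + 2*(-10)*(-10)i
= 200i


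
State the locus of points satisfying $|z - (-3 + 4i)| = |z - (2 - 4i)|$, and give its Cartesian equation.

|z - z1| = |z - z2| means z is equidistant from z1 and z2,
i.e. the perpendicular bisector of the segment from (-3, 4) to (2, -4) (midpoint (-1/2, 0)).
With z = x + yi, square both sides:
(x - (-3))^2 + (y - 4)^2 = (x - 2)^2 + (y - (-4))^2
The x^2 and y^2 terms cancel: 10x + (-16)y = 20 - 25 = -5
Simplify: 10x - 16y = -5
Locus: Perpendicular bisector of the segment from (-3, 4) to (2, -4): the line 10x - 16y = -5


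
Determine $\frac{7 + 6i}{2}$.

Divisor is real, so divide each part by 2:
= 7/2 + 3i


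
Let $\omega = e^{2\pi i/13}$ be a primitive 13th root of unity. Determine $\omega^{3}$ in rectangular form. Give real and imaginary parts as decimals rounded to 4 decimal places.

ω^3 = e^(2πi·3/13) = e^(i·6π/13)
= cos(6π/13) + i sin(6π/13)
= 0.1205 + 0.9927i


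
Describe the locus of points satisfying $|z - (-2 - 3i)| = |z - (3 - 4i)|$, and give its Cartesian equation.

|z - z1| = |z - z2| means z is equidistant from z1 and z2,
i.e. the perpendicular bisector of the segment from (-2, -3) to (3, -4) (midpoint (1/2, -7/2)).
With z = x + yi, square both sides:
(x - (-2))^2 + (y - (-3))^2 = (x - 3)^2 + (y - (-4))^2
The x^2 and y^2 terms cancel: 10x + (-2)y = 25 - 13 = 12
Simplify: 5x - y = 6
Locus: Perpendicular bisector of the segment from (-2, -3) to (3, -4): the line 5x - y = 6


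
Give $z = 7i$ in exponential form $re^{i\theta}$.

r = |z| = sqrt((0)^2 + (7)^2) = sqrt(0 + 49) = sqrt(49) = 7
a = 0 and b > 0, so z lies on the positive imaginary axis: θ = 90° = π/2
z = 7e^(i*π/2)


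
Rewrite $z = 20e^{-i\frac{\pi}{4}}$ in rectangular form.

a = r cos θ = 20 * sqrt(2)/2 = 10*sqrt(2)
b = r sin θ = 20 * -sqrt(2)/2 = -10*sqrt(2)
z = 10*sqrt(2) - 10*sqrt(2)i


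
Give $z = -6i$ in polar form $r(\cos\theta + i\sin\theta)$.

r = |z| = sqrt(a^2 + b^2) = sqrt((0)^2 + (-6)^2) = sqrt(0 + 36) = sqrt(36) = 6
a = 0 and b < 0, so z lies on the negative imaginary axis: θ = 270°
z = 6(cos 270° + i sin 270°)


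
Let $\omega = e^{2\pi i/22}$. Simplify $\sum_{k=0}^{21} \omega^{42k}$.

Let ζ = ω^42 = e^(2πi·42/22). Since 22 ∤ 42, ζ ≠ 1.
Sum = Σ_{k=0}^{21} ζ^k = (ζ^22 - 1)/(ζ - 1) = (ω^{42·22} - 1)/(ζ - 1) = (1 - 1)/(ζ - 1) = 0


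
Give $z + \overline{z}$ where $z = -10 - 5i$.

z + conjugate(z) = (a + bi) + (a - bi) = 2a
= 2 * (-10) = -20


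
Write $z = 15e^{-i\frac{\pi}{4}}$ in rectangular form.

a = r cos θ = 15 * sqrt(2)/2 = 15*sqrt(2)/2
b = r sin θ = 15 * -sqrt(2)/2 = -15*sqrt(2)/2
z = 15*sqrt(2)/2 - (15*sqrt(2)/2)i


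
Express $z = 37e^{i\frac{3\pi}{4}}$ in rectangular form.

a = r cos θ = 37 * -sqrt(2)/2 = -37*sqrt(2)/2
b = r sin θ = 37 * sqrt(2)/2 = 37*sqrt(2)/2
z = -37*sqrt(2)/2 + (37*sqrt(2)/2)i


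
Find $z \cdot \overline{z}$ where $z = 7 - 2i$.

z * conjugate(z) = |z|^2 = a^2 + b^2
= 7^2 + (-2)^2 = 53


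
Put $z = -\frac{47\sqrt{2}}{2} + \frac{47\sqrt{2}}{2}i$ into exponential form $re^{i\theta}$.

r = |z| = sqrt((-47*sqrt(2)/2)^2 + (47*sqrt(2)/2)^2) = sqrt(2209/2 + 2209/2) = sqrt(2209) = 47
θ = arctan(b/a) = arctan(33.234/-33.234) (quadrant-adjusted) = 135° = 3π/4
z = 47e^(i*3π/4)


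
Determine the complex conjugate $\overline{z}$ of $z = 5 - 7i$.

If z = a + bi, then conjugate(z) = a - bi
conjugate(5 - 7i) = 5 + 7i


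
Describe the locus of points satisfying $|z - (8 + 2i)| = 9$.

|z - z0| = r describes a circle centered at z0 with radius r
Here z0 = 8 + 2i and r = 9
Locus: Circle centered at (8, 2) with radius 9


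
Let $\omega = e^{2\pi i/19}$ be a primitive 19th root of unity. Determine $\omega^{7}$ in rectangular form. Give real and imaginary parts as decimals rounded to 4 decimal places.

ω^7 = e^(2πi·7/19) = e^(i·14π/19)
= cos(14π/19) + i sin(14π/19)
= -0.6773 + 0.7357i


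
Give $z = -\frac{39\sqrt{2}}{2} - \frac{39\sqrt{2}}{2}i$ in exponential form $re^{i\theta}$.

r = |z| = sqrt((-39*sqrt(2)/2)^2 + (-39*sqrt(2)/2)^2) = sqrt(1521/2 + 1521/2) = sqrt(1521) = 39
θ = arctan(b/a) = arctan(-27.5772/-27.5772) (quadrant-adjusted) = 225° = 5π/4
z = 39e^(i*5π/4)


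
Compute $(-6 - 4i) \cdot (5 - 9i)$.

(a1*a2 - b1*b2) + (a1*b2 + b1*a2)i
= (-30 - 36) + (54 + (-20))i
= -66 + 34i


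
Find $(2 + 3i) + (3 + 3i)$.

(2 + 3) + (3 + 3)i = 5 + 6i


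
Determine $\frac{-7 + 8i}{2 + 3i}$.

Multiply numerator and denominator by conjugate (2 - 3i):
= (-7 + 8i)(2 - 3i) / (2^2 + 3^2)
= (10 + 37i) / 13
= 10/13 + (37/13)i


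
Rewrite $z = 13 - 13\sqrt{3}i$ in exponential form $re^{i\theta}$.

r = |z| = sqrt((13)^2 + (-13*sqrt(3))^2) = sqrt(169 + 507) = sqrt(676) = 26
θ = arctan(b/a) = arctan(-22.5167/13) (quadrant-adjusted) = -60° = -π/3
z = 26e^(-i*π/3)


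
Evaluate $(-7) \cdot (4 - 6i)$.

(a1*a2 - b1*b2) + (a1*b2 + b1*a2)i
= (-28 - 0) + (42 + 0)i
= -28 + 42i


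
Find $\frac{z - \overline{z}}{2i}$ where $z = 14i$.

z - conjugate(z) = 2bi
(z - conjugate(z))/(2i) = 2bi/(2i) = b = 14


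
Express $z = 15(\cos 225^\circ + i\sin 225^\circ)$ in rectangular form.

a = r cos θ = 15 * -sqrt(2)/2 = -15*sqrt(2)/2
b = r sin θ = 15 * -sqrt(2)/2 = -15*sqrt(2)/2
z = -15*sqrt(2)/2 - (15*sqrt(2)/2)i


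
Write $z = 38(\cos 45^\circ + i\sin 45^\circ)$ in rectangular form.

a = r cos θ = 38 * sqrt(2)/2 = 19*sqrt(2)
b = r sin θ = 38 * sqrt(2)/2 = 19*sqrt(2)
z = 19*sqrt(2) + 19*sqrt(2)i


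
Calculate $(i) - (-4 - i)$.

(0 - (-4)) + (1 - (-1))i = 4 + 2i


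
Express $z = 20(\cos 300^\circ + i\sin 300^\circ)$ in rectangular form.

a = r cos θ = 20 * 1/2 = 10
b = r sin θ = 20 * -sqrt(3)/2 = -10*sqrt(3)
z = 10 - 10*sqrt(3)i


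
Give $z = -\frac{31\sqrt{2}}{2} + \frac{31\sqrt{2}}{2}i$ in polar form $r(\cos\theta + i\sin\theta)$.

r = |z| = sqrt(a^2 + b^2) = sqrt((-31*sqrt(2)/2)^2 + (31*sqrt(2)/2)^2) = sqrt(961/2 + 961/2) = sqrt(961) = 31
θ = arctan(b/a) = arctan(21.9203/-21.9203) (quadrant-adjusted) = 135°
z = 31(cos 135° + i sin 135°)


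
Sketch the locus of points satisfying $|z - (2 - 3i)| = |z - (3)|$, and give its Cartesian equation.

|z - z1| = |z - z2| means z is equidistant from z1 and z2,
i.e. the perpendicular bisector of the segment from (2, -3) to (3, 0) (midpoint (5/2, -3/2)).
With z = x + yi, square both sides:
(x - 2)^2 + (y - (-3))^2 = (x - 3)^2 + (y - 0)^2
The x^2 and y^2 terms cancel: 2x + 6y = 9 - 13 = -4
Simplify: x + 3y = -2
Locus: Perpendicular bisector of the segment from (2, -3) to (3, 0): the line x + 3y = -2


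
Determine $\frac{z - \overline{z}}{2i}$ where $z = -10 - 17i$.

z - conjugate(z) = 2bi
(z - conjugate(z))/(2i) = 2bi/(2i) = b = -17


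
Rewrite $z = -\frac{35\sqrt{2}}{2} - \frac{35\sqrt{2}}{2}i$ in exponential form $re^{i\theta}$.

r = |z| = sqrt((-35*sqrt(2)/2)^2 + (-35*sqrt(2)/2)^2) = sqrt(1225/2 + 1225/2) = sqrt(1225) = 35
θ = arctan(b/a) = arctan(-24.7487/-24.7487) (quadrant-adjusted) = 225° = 5π/4
z = 35e^(i*5π/4)


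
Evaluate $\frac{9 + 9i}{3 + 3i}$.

Multiply numerator and denominator by conjugate (3 - 3i):
= (9 + 9i)(3 - 3i) / (3^2 + 3^2)
= (54) / 18
= 3


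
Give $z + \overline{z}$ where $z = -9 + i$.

z + conjugate(z) = (a + bi) + (a - bi) = 2a
= 2 * (-9) = -18


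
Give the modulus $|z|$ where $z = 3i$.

|z| = sqrt(a^2 + b^2) = sqrt(0^2 + 3^2) = sqrt(9) = 3


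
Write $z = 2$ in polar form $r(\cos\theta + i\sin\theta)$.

r = |z| = sqrt(a^2 + b^2) = sqrt((2)^2 + (0)^2) = sqrt(4 + 0) = sqrt(4) = 2
b = 0 and a > 0, so z lies on the positive real axis: θ = 0°
z = 2(cos 0° + i sin 0°)


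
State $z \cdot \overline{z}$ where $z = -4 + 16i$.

z * conjugate(z) = |z|^2 = a^2 + b^2
= (-4)^2 + 16^2 = 272


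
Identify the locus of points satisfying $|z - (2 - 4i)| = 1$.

|z - z0| = r describes a circle centered at z0 with radius r
Here z0 = 2 - 4i and r = 1
Locus: Circle centered at (2, -4) with radius 1


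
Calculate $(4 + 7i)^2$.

(a + bi)^2 = a^2 - b^2 + 2abi
= 4^2 - 7^2 + 2*4*7i
= -33 + 56i


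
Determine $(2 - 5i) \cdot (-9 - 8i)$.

(a1*a2 - b1*b2) + (a1*b2 + b1*a2)i
= (-18 - 40) + (-16 + 45)i
= -58 + 29i


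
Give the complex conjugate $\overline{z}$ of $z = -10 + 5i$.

If z = a + bi, then conjugate(z) = a - bi
conjugate(-10 + 5i) = -10 - 5i


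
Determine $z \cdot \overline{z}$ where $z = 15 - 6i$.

z * conjugate(z) = |z|^2 = a^2 + b^2
= 15^2 + (-6)^2 = 261
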